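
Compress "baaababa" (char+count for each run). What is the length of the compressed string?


Input: baaababa
Runs:
  'b' x 1 => "b1"
  'a' x 3 => "a3"
  'b' x 1 => "b1"
  'a' x 1 => "a1"
  'b' x 1 => "b1"
  'a' x 1 => "a1"
Compressed: "b1a3b1a1b1a1"
Compressed length: 12

12


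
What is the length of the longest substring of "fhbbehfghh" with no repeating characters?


Input: "fhbbehfghh"
Sliding window (track last position of each char):
  Position 0 ('f'): window [0,0] length 1 -- new best
  Position 1 ('h'): window [0,1] length 2 -- new best
  Position 2 ('b'): window [0,2] length 3 -- new best
  Position 3 ('b'): repeat (last at 2), move window start to 3
  Position 3 ('b'): window [3,3] length 1
  Position 4 ('e'): window [3,4] length 2
  Position 5 ('h'): window [3,5] length 3
  Position 6 ('f'): window [3,6] length 4 -- new best
  Position 7 ('g'): window [3,7] length 5 -- new best
  Position 8 ('h'): repeat (last at 5), move window start to 6
  Position 8 ('h'): window [6,8] length 3
  Position 9 ('h'): repeat (last at 8), move window start to 9
  Position 9 ('h'): window [9,9] length 1
Longest substring with no repeats: "behfg" with length 5

5


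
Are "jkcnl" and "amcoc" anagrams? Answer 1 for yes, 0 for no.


Strings: "jkcnl", "amcoc"
Sorted first:  cjkln
Sorted second: accmo
Differ at position 0: 'c' vs 'a' => not anagrams

0


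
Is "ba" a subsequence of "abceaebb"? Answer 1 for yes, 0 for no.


Check if "ba" is a subsequence of "abceaebb"
Greedy scan:
  Position 0 ('a'): no match needed
  Position 1 ('b'): matches sub[0] = 'b'
  Position 2 ('c'): no match needed
  Position 3 ('e'): no match needed
  Position 4 ('a'): matches sub[1] = 'a'
  Position 5 ('e'): no match needed
  Position 6 ('b'): no match needed
  Position 7 ('b'): no match needed
All 2 characters matched => is a subsequence

1


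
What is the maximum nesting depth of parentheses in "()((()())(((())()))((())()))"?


Input: "()((()())(((())()))((())()))"
Tracking depth:
  Position 0 '(': depth becomes 1
  Position 1 ')': depth becomes 0
  Position 2 '(': depth becomes 1
  Position 3 '(': depth becomes 2
  Position 4 '(': depth becomes 3
  Position 5 ')': depth becomes 2
  Position 6 '(': depth becomes 3
  Position 7 ')': depth becomes 2
  Position 8 ')': depth becomes 1
  Position 9 '(': depth becomes 2
  Position 10 '(': depth becomes 3
  Position 11 '(': depth becomes 4
  Position 12 '(': depth becomes 5
  Position 13 ')': depth becomes 4
  Position 14 ')': depth becomes 3
  Position 15 '(': depth becomes 4
  Position 16 ')': depth becomes 3
  Position 17 ')': depth becomes 2
  Position 18 ')': depth becomes 1
  Position 19 '(': depth becomes 2
  Position 20 '(': depth becomes 3
  Position 21 '(': depth becomes 4
  Position 22 ')': depth becomes 3
  Position 23 ')': depth becomes 2
  Position 24 '(': depth becomes 3
  Position 25 ')': depth becomes 2
  Position 26 ')': depth becomes 1
  Position 27 ')': depth becomes 0
Maximum depth reached: 5

5


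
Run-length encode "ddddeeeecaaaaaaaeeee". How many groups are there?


Input: ddddeeeecaaaaaaaeeee
Scanning for consecutive runs:
  Group 1: 'd' x 4 (positions 0-3)
  Group 2: 'e' x 4 (positions 4-7)
  Group 3: 'c' x 1 (positions 8-8)
  Group 4: 'a' x 7 (positions 9-15)
  Group 5: 'e' x 4 (positions 16-19)
Total groups: 5

5


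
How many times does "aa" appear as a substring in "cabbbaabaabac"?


Searching for "aa" in "cabbbaabaabac"
Scanning each position:
  Position 0: "ca" => no
  Position 1: "ab" => no
  Position 2: "bb" => no
  Position 3: "bb" => no
  Position 4: "ba" => no
  Position 5: "aa" => MATCH
  Position 6: "ab" => no
  Position 7: "ba" => no
  Position 8: "aa" => MATCH
  Position 9: "ab" => no
  Position 10: "ba" => no
  Position 11: "ac" => no
Total occurrences: 2

2


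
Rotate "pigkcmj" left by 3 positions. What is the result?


Input: "pigkcmj", rotate left by 3
First 3 characters: "pig"
Remaining characters: "kcmj"
Concatenate remaining + first: "kcmj" + "pig" = "kcmjpig"

kcmjpig


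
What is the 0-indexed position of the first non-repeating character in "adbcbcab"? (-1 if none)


Input: adbcbcab
Character frequencies:
  'a': 2
  'b': 3
  'c': 2
  'd': 1
Scanning left to right for freq == 1:
  Position 0 ('a'): freq=2, skip
  Position 1 ('d'): unique! => answer = 1

1


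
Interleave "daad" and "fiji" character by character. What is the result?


Interleaving "daad" and "fiji":
  Position 0: 'd' from first, 'f' from second => "df"
  Position 1: 'a' from first, 'i' from second => "ai"
  Position 2: 'a' from first, 'j' from second => "aj"
  Position 3: 'd' from first, 'i' from second => "di"
Result: dfaiajdi

dfaiajdi


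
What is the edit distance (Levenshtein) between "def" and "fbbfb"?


Computing edit distance: "def" -> "fbbfb"
DP table:
           f    b    b    f    b
      0    1    2    3    4    5
  d   1    1    2    3    4    5
  e   2    2    2    3    4    5
  f   3    2    3    3    3    4
Edit distance = dp[3][5] = 4

4


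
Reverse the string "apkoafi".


Input: apkoafi
Reading characters right to left:
  Position 6: 'i'
  Position 5: 'f'
  Position 4: 'a'
  Position 3: 'o'
  Position 2: 'k'
  Position 1: 'p'
  Position 0: 'a'
Reversed: ifaokpa

ifaokpa


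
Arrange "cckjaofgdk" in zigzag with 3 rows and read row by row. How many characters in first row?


Zigzag "cckjaofgdk" into 3 rows:
Placing characters:
  'c' => row 0
  'c' => row 1
  'k' => row 2
  'j' => row 1
  'a' => row 0
  'o' => row 1
  'f' => row 2
  'g' => row 1
  'd' => row 0
  'k' => row 1
Rows:
  Row 0: "cad"
  Row 1: "cjogk"
  Row 2: "kf"
First row length: 3

3


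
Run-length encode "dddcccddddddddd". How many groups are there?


Input: dddcccddddddddd
Scanning for consecutive runs:
  Group 1: 'd' x 3 (positions 0-2)
  Group 2: 'c' x 3 (positions 3-5)
  Group 3: 'd' x 9 (positions 6-14)
Total groups: 3

3


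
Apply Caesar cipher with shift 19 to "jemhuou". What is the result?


Caesar cipher: shift "jemhuou" by 19
  'j' (pos 9) + 19 = pos 2 = 'c'
  'e' (pos 4) + 19 = pos 23 = 'x'
  'm' (pos 12) + 19 = pos 5 = 'f'
  'h' (pos 7) + 19 = pos 0 = 'a'
  'u' (pos 20) + 19 = pos 13 = 'n'
  'o' (pos 14) + 19 = pos 7 = 'h'
  'u' (pos 20) + 19 = pos 13 = 'n'
Result: cxfanhn

cxfanhn


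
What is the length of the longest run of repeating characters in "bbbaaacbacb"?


Input: "bbbaaacbacb"
Scanning for longest run:
  Position 1 ('b'): continues run of 'b', length=2
  Position 2 ('b'): continues run of 'b', length=3
  Position 3 ('a'): new char, reset run to 1
  Position 4 ('a'): continues run of 'a', length=2
  Position 5 ('a'): continues run of 'a', length=3
  Position 6 ('c'): new char, reset run to 1
  Position 7 ('b'): new char, reset run to 1
  Position 8 ('a'): new char, reset run to 1
  Position 9 ('c'): new char, reset run to 1
  Position 10 ('b'): new char, reset run to 1
Longest run: 'b' with length 3

3


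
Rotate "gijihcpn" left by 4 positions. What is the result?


Input: "gijihcpn", rotate left by 4
First 4 characters: "giji"
Remaining characters: "hcpn"
Concatenate remaining + first: "hcpn" + "giji" = "hcpngiji"

hcpngiji


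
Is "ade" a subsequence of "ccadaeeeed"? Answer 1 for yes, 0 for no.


Check if "ade" is a subsequence of "ccadaeeeed"
Greedy scan:
  Position 0 ('c'): no match needed
  Position 1 ('c'): no match needed
  Position 2 ('a'): matches sub[0] = 'a'
  Position 3 ('d'): matches sub[1] = 'd'
  Position 4 ('a'): no match needed
  Position 5 ('e'): matches sub[2] = 'e'
  Position 6 ('e'): no match needed
  Position 7 ('e'): no match needed
  Position 8 ('e'): no match needed
  Position 9 ('d'): no match needed
All 3 characters matched => is a subsequence

1


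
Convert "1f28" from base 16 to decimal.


Input: "1f28" in base 16
Positional expansion:
  Digit '1' (value 1) x 16^3 = 4096
  Digit 'f' (value 15) x 16^2 = 3840
  Digit '2' (value 2) x 16^1 = 32
  Digit '8' (value 8) x 16^0 = 8
Sum = 7976

7976


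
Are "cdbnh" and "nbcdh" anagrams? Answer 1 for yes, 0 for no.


Strings: "cdbnh", "nbcdh"
Sorted first:  bcdhn
Sorted second: bcdhn
Sorted forms match => anagrams

1


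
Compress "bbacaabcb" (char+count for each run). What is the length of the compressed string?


Input: bbacaabcb
Runs:
  'b' x 2 => "b2"
  'a' x 1 => "a1"
  'c' x 1 => "c1"
  'a' x 2 => "a2"
  'b' x 1 => "b1"
  'c' x 1 => "c1"
  'b' x 1 => "b1"
Compressed: "b2a1c1a2b1c1b1"
Compressed length: 14

14


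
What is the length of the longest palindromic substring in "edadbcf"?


Input: "edadbcf"
Checking substrings for palindromes:
  [1:4] "dad" (len 3) => palindrome
Longest palindromic substring: "dad" with length 3

3


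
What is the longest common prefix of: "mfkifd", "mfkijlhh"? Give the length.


Words: mfkifd, mfkijlhh
  Position 0: all 'm' => match
  Position 1: all 'f' => match
  Position 2: all 'k' => match
  Position 3: all 'i' => match
  Position 4: ('f', 'j') => mismatch, stop
LCP = "mfki" (length 4)

4


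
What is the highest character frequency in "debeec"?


Input: debeec
Character counts:
  'b': 1
  'c': 1
  'd': 1
  'e': 3
Maximum frequency: 3

3


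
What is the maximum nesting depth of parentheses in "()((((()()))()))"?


Input: "()((((()()))()))"
Tracking depth:
  Position 0 '(': depth becomes 1
  Position 1 ')': depth becomes 0
  Position 2 '(': depth becomes 1
  Position 3 '(': depth becomes 2
  Position 4 '(': depth becomes 3
  Position 5 '(': depth becomes 4
  Position 6 '(': depth becomes 5
  Position 7 ')': depth becomes 4
  Position 8 '(': depth becomes 5
  Position 9 ')': depth becomes 4
  Position 10 ')': depth becomes 3
  Position 11 ')': depth becomes 2
  Position 12 '(': depth becomes 3
  Position 13 ')': depth becomes 2
  Position 14 ')': depth becomes 1
  Position 15 ')': depth becomes 0
Maximum depth reached: 5

5


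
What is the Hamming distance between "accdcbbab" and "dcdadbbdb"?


Comparing "accdcbbab" and "dcdadbbdb" position by position:
  Position 0: 'a' vs 'd' => differ
  Position 1: 'c' vs 'c' => same
  Position 2: 'c' vs 'd' => differ
  Position 3: 'd' vs 'a' => differ
  Position 4: 'c' vs 'd' => differ
  Position 5: 'b' vs 'b' => same
  Position 6: 'b' vs 'b' => same
  Position 7: 'a' vs 'd' => differ
  Position 8: 'b' vs 'b' => same
Total differences (Hamming distance): 5

5


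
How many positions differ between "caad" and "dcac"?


Comparing "caad" and "dcac" position by position:
  Position 0: 'c' vs 'd' => DIFFER
  Position 1: 'a' vs 'c' => DIFFER
  Position 2: 'a' vs 'a' => same
  Position 3: 'd' vs 'c' => DIFFER
Positions that differ: 3

3


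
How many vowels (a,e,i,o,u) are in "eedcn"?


Input: eedcn
Checking each character:
  'e' at position 0: vowel (running total: 1)
  'e' at position 1: vowel (running total: 2)
  'd' at position 2: consonant
  'c' at position 3: consonant
  'n' at position 4: consonant
Total vowels: 2

2


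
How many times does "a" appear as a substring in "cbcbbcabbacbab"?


Searching for "a" in "cbcbbcabbacbab"
Scanning each position:
  Position 0: "c" => no
  Position 1: "b" => no
  Position 2: "c" => no
  Position 3: "b" => no
  Position 4: "b" => no
  Position 5: "c" => no
  Position 6: "a" => MATCH
  Position 7: "b" => no
  Position 8: "b" => no
  Position 9: "a" => MATCH
  Position 10: "c" => no
  Position 11: "b" => no
  Position 12: "a" => MATCH
  Position 13: "b" => no
Total occurrences: 3

3


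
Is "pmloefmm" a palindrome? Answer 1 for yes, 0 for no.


Input: pmloefmm
Reversed: mmfeolmp
  Compare pos 0 ('p') with pos 7 ('m'): MISMATCH
  Compare pos 1 ('m') with pos 6 ('m'): match
  Compare pos 2 ('l') with pos 5 ('f'): MISMATCH
  Compare pos 3 ('o') with pos 4 ('e'): MISMATCH
Result: not a palindrome

0


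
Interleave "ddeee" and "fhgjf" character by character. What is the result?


Interleaving "ddeee" and "fhgjf":
  Position 0: 'd' from first, 'f' from second => "df"
  Position 1: 'd' from first, 'h' from second => "dh"
  Position 2: 'e' from first, 'g' from second => "eg"
  Position 3: 'e' from first, 'j' from second => "ej"
  Position 4: 'e' from first, 'f' from second => "ef"
Result: dfdhegejef

dfdhegejef


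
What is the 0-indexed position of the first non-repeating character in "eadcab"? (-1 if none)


Input: eadcab
Character frequencies:
  'a': 2
  'b': 1
  'c': 1
  'd': 1
  'e': 1
Scanning left to right for freq == 1:
  Position 0 ('e'): unique! => answer = 0

0


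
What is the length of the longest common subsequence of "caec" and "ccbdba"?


LCS of "caec" and "ccbdba"
DP table:
           c    c    b    d    b    a
      0    0    0    0    0    0    0
  c   0    1    1    1    1    1    1
  a   0    1    1    1    1    1    2
  e   0    1    1    1    1    1    2
  c   0    1    2    2    2    2    2
LCS length = dp[4][6] = 2

2


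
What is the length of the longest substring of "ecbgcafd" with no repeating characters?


Input: "ecbgcafd"
Sliding window (track last position of each char):
  Position 0 ('e'): window [0,0] length 1 -- new best
  Position 1 ('c'): window [0,1] length 2 -- new best
  Position 2 ('b'): window [0,2] length 3 -- new best
  Position 3 ('g'): window [0,3] length 4 -- new best
  Position 4 ('c'): repeat (last at 1), move window start to 2
  Position 4 ('c'): window [2,4] length 3
  Position 5 ('a'): window [2,5] length 4
  Position 6 ('f'): window [2,6] length 5 -- new best
  Position 7 ('d'): window [2,7] length 6 -- new best
Longest substring with no repeats: "bgcafd" with length 6

6


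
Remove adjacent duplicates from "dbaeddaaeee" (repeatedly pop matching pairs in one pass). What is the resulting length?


Input: dbaeddaaeee
Stack-based adjacent duplicate removal:
  Read 'd': push. Stack: d
  Read 'b': push. Stack: db
  Read 'a': push. Stack: dba
  Read 'e': push. Stack: dbae
  Read 'd': push. Stack: dbaed
  Read 'd': matches stack top 'd' => pop. Stack: dbae
  Read 'a': push. Stack: dbaea
  Read 'a': matches stack top 'a' => pop. Stack: dbae
  Read 'e': matches stack top 'e' => pop. Stack: dba
  Read 'e': push. Stack: dbae
  Read 'e': matches stack top 'e' => pop. Stack: dba
Final stack: "dba" (length 3)

3


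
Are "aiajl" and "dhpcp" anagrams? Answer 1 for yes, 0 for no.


Strings: "aiajl", "dhpcp"
Sorted first:  aaijl
Sorted second: cdhpp
Differ at position 0: 'a' vs 'c' => not anagrams

0


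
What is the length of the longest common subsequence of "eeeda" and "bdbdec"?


LCS of "eeeda" and "bdbdec"
DP table:
           b    d    b    d    e    c
      0    0    0    0    0    0    0
  e   0    0    0    0    0    1    1
  e   0    0    0    0    0    1    1
  e   0    0    0    0    0    1    1
  d   0    0    1    1    1    1    1
  a   0    0    1    1    1    1    1
LCS length = dp[5][6] = 1

1


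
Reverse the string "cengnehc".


Input: cengnehc
Reading characters right to left:
  Position 7: 'c'
  Position 6: 'h'
  Position 5: 'e'
  Position 4: 'n'
  Position 3: 'g'
  Position 2: 'n'
  Position 1: 'e'
  Position 0: 'c'
Reversed: chengnec

chengnec


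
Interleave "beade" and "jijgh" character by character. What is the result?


Interleaving "beade" and "jijgh":
  Position 0: 'b' from first, 'j' from second => "bj"
  Position 1: 'e' from first, 'i' from second => "ei"
  Position 2: 'a' from first, 'j' from second => "aj"
  Position 3: 'd' from first, 'g' from second => "dg"
  Position 4: 'e' from first, 'h' from second => "eh"
Result: bjeiajdgeh

bjeiajdgeh


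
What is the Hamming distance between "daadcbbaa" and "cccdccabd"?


Comparing "daadcbbaa" and "cccdccabd" position by position:
  Position 0: 'd' vs 'c' => differ
  Position 1: 'a' vs 'c' => differ
  Position 2: 'a' vs 'c' => differ
  Position 3: 'd' vs 'd' => same
  Position 4: 'c' vs 'c' => same
  Position 5: 'b' vs 'c' => differ
  Position 6: 'b' vs 'a' => differ
  Position 7: 'a' vs 'b' => differ
  Position 8: 'a' vs 'd' => differ
Total differences (Hamming distance): 7

7


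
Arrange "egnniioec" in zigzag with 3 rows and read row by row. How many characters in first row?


Zigzag "egnniioec" into 3 rows:
Placing characters:
  'e' => row 0
  'g' => row 1
  'n' => row 2
  'n' => row 1
  'i' => row 0
  'i' => row 1
  'o' => row 2
  'e' => row 1
  'c' => row 0
Rows:
  Row 0: "eic"
  Row 1: "gnie"
  Row 2: "no"
First row length: 3

3


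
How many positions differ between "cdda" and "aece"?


Comparing "cdda" and "aece" position by position:
  Position 0: 'c' vs 'a' => DIFFER
  Position 1: 'd' vs 'e' => DIFFER
  Position 2: 'd' vs 'c' => DIFFER
  Position 3: 'a' vs 'e' => DIFFER
Positions that differ: 4

4


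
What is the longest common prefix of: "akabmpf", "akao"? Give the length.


Words: akabmpf, akao
  Position 0: all 'a' => match
  Position 1: all 'k' => match
  Position 2: all 'a' => match
  Position 3: ('b', 'o') => mismatch, stop
LCP = "aka" (length 3)

3


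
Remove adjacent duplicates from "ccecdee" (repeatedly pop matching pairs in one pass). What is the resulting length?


Input: ccecdee
Stack-based adjacent duplicate removal:
  Read 'c': push. Stack: c
  Read 'c': matches stack top 'c' => pop. Stack: (empty)
  Read 'e': push. Stack: e
  Read 'c': push. Stack: ec
  Read 'd': push. Stack: ecd
  Read 'e': push. Stack: ecde
  Read 'e': matches stack top 'e' => pop. Stack: ecd
Final stack: "ecd" (length 3)

3


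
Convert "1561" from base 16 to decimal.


Input: "1561" in base 16
Positional expansion:
  Digit '1' (value 1) x 16^3 = 4096
  Digit '5' (value 5) x 16^2 = 1280
  Digit '6' (value 6) x 16^1 = 96
  Digit '1' (value 1) x 16^0 = 1
Sum = 5473

5473


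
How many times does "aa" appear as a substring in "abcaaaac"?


Searching for "aa" in "abcaaaac"
Scanning each position:
  Position 0: "ab" => no
  Position 1: "bc" => no
  Position 2: "ca" => no
  Position 3: "aa" => MATCH
  Position 4: "aa" => MATCH
  Position 5: "aa" => MATCH
  Position 6: "ac" => no
Total occurrences: 3

3


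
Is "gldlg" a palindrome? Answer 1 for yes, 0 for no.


Input: gldlg
Reversed: gldlg
  Compare pos 0 ('g') with pos 4 ('g'): match
  Compare pos 1 ('l') with pos 3 ('l'): match
Result: palindrome

1


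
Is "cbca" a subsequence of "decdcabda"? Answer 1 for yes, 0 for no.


Check if "cbca" is a subsequence of "decdcabda"
Greedy scan:
  Position 0 ('d'): no match needed
  Position 1 ('e'): no match needed
  Position 2 ('c'): matches sub[0] = 'c'
  Position 3 ('d'): no match needed
  Position 4 ('c'): no match needed
  Position 5 ('a'): no match needed
  Position 6 ('b'): matches sub[1] = 'b'
  Position 7 ('d'): no match needed
  Position 8 ('a'): no match needed
Only matched 2/4 characters => not a subsequence

0


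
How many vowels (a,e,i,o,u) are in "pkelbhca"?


Input: pkelbhca
Checking each character:
  'p' at position 0: consonant
  'k' at position 1: consonant
  'e' at position 2: vowel (running total: 1)
  'l' at position 3: consonant
  'b' at position 4: consonant
  'h' at position 5: consonant
  'c' at position 6: consonant
  'a' at position 7: vowel (running total: 2)
Total vowels: 2

2


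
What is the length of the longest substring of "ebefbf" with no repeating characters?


Input: "ebefbf"
Sliding window (track last position of each char):
  Position 0 ('e'): window [0,0] length 1 -- new best
  Position 1 ('b'): window [0,1] length 2 -- new best
  Position 2 ('e'): repeat (last at 0), move window start to 1
  Position 2 ('e'): window [1,2] length 2
  Position 3 ('f'): window [1,3] length 3 -- new best
  Position 4 ('b'): repeat (last at 1), move window start to 2
  Position 4 ('b'): window [2,4] length 3
  Position 5 ('f'): repeat (last at 3), move window start to 4
  Position 5 ('f'): window [4,5] length 2
Longest substring with no repeats: "bef" with length 3

3


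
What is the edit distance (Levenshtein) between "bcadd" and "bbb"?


Computing edit distance: "bcadd" -> "bbb"
DP table:
           b    b    b
      0    1    2    3
  b   1    0    1    2
  c   2    1    1    2
  a   3    2    2    2
  d   4    3    3    3
  d   5    4    4    4
Edit distance = dp[5][3] = 4

4


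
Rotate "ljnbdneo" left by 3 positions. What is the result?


Input: "ljnbdneo", rotate left by 3
First 3 characters: "ljn"
Remaining characters: "bdneo"
Concatenate remaining + first: "bdneo" + "ljn" = "bdneoljn"

bdneoljn


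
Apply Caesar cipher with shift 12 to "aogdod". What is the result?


Caesar cipher: shift "aogdod" by 12
  'a' (pos 0) + 12 = pos 12 = 'm'
  'o' (pos 14) + 12 = pos 0 = 'a'
  'g' (pos 6) + 12 = pos 18 = 's'
  'd' (pos 3) + 12 = pos 15 = 'p'
  'o' (pos 14) + 12 = pos 0 = 'a'
  'd' (pos 3) + 12 = pos 15 = 'p'
Result: maspap

maspap


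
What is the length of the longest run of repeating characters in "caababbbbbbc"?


Input: "caababbbbbbc"
Scanning for longest run:
  Position 1 ('a'): new char, reset run to 1
  Position 2 ('a'): continues run of 'a', length=2
  Position 3 ('b'): new char, reset run to 1
  Position 4 ('a'): new char, reset run to 1
  Position 5 ('b'): new char, reset run to 1
  Position 6 ('b'): continues run of 'b', length=2
  Position 7 ('b'): continues run of 'b', length=3
  Position 8 ('b'): continues run of 'b', length=4
  Position 9 ('b'): continues run of 'b', length=5
  Position 10 ('b'): continues run of 'b', length=6
  Position 11 ('c'): new char, reset run to 1
Longest run: 'b' with length 6

6


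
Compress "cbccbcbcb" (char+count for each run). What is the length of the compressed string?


Input: cbccbcbcb
Runs:
  'c' x 1 => "c1"
  'b' x 1 => "b1"
  'c' x 2 => "c2"
  'b' x 1 => "b1"
  'c' x 1 => "c1"
  'b' x 1 => "b1"
  'c' x 1 => "c1"
  'b' x 1 => "b1"
Compressed: "c1b1c2b1c1b1c1b1"
Compressed length: 16

16


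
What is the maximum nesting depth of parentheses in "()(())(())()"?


Input: "()(())(())()"
Tracking depth:
  Position 0 '(': depth becomes 1
  Position 1 ')': depth becomes 0
  Position 2 '(': depth becomes 1
  Position 3 '(': depth becomes 2
  Position 4 ')': depth becomes 1
  Position 5 ')': depth becomes 0
  Position 6 '(': depth becomes 1
  Position 7 '(': depth becomes 2
  Position 8 ')': depth becomes 1
  Position 9 ')': depth becomes 0
  Position 10 '(': depth becomes 1
  Position 11 ')': depth becomes 0
Maximum depth reached: 2

2


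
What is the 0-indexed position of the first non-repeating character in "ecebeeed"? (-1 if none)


Input: ecebeeed
Character frequencies:
  'b': 1
  'c': 1
  'd': 1
  'e': 5
Scanning left to right for freq == 1:
  Position 0 ('e'): freq=5, skip
  Position 1 ('c'): unique! => answer = 1

1


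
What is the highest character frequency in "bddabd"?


Input: bddabd
Character counts:
  'a': 1
  'b': 2
  'd': 3
Maximum frequency: 3

3


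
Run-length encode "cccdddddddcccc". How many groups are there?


Input: cccdddddddcccc
Scanning for consecutive runs:
  Group 1: 'c' x 3 (positions 0-2)
  Group 2: 'd' x 7 (positions 3-9)
  Group 3: 'c' x 4 (positions 10-13)
Total groups: 3

3


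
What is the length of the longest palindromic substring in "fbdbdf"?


Input: "fbdbdf"
Checking substrings for palindromes:
  [1:4] "bdb" (len 3) => palindrome
  [2:5] "dbd" (len 3) => palindrome
Longest palindromic substring: "bdb" with length 3

3


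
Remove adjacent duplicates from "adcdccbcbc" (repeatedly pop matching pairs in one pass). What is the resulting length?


Input: adcdccbcbc
Stack-based adjacent duplicate removal:
  Read 'a': push. Stack: a
  Read 'd': push. Stack: ad
  Read 'c': push. Stack: adc
  Read 'd': push. Stack: adcd
  Read 'c': push. Stack: adcdc
  Read 'c': matches stack top 'c' => pop. Stack: adcd
  Read 'b': push. Stack: adcdb
  Read 'c': push. Stack: adcdbc
  Read 'b': push. Stack: adcdbcb
  Read 'c': push. Stack: adcdbcbc
Final stack: "adcdbcbc" (length 8)

8


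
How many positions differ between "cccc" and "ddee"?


Comparing "cccc" and "ddee" position by position:
  Position 0: 'c' vs 'd' => DIFFER
  Position 1: 'c' vs 'd' => DIFFER
  Position 2: 'c' vs 'e' => DIFFER
  Position 3: 'c' vs 'e' => DIFFER
Positions that differ: 4

4


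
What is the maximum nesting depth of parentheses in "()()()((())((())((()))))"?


Input: "()()()((())((())((()))))"
Tracking depth:
  Position 0 '(': depth becomes 1
  Position 1 ')': depth becomes 0
  Position 2 '(': depth becomes 1
  Position 3 ')': depth becomes 0
  Position 4 '(': depth becomes 1
  Position 5 ')': depth becomes 0
  Position 6 '(': depth becomes 1
  Position 7 '(': depth becomes 2
  Position 8 '(': depth becomes 3
  Position 9 ')': depth becomes 2
  Position 10 ')': depth becomes 1
  Position 11 '(': depth becomes 2
  Position 12 '(': depth becomes 3
  Position 13 '(': depth becomes 4
  Position 14 ')': depth becomes 3
  Position 15 ')': depth becomes 2
  Position 16 '(': depth becomes 3
  Position 17 '(': depth becomes 4
  Position 18 '(': depth becomes 5
  Position 19 ')': depth becomes 4
  Position 20 ')': depth becomes 3
  Position 21 ')': depth becomes 2
  Position 22 ')': depth becomes 1
  Position 23 ')': depth becomes 0
Maximum depth reached: 5

5


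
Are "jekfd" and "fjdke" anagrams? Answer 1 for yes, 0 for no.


Strings: "jekfd", "fjdke"
Sorted first:  defjk
Sorted second: defjk
Sorted forms match => anagrams

1


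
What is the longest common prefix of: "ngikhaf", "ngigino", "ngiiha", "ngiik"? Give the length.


Words: ngikhaf, ngigino, ngiiha, ngiik
  Position 0: all 'n' => match
  Position 1: all 'g' => match
  Position 2: all 'i' => match
  Position 3: ('k', 'g', 'i', 'i') => mismatch, stop
LCP = "ngi" (length 3)

3


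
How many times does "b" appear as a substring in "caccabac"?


Searching for "b" in "caccabac"
Scanning each position:
  Position 0: "c" => no
  Position 1: "a" => no
  Position 2: "c" => no
  Position 3: "c" => no
  Position 4: "a" => no
  Position 5: "b" => MATCH
  Position 6: "a" => no
  Position 7: "c" => no
Total occurrences: 1

1


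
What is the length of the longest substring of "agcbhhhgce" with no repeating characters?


Input: "agcbhhhgce"
Sliding window (track last position of each char):
  Position 0 ('a'): window [0,0] length 1 -- new best
  Position 1 ('g'): window [0,1] length 2 -- new best
  Position 2 ('c'): window [0,2] length 3 -- new best
  Position 3 ('b'): window [0,3] length 4 -- new best
  Position 4 ('h'): window [0,4] length 5 -- new best
  Position 5 ('h'): repeat (last at 4), move window start to 5
  Position 5 ('h'): window [5,5] length 1
  Position 6 ('h'): repeat (last at 5), move window start to 6
  Position 6 ('h'): window [6,6] length 1
  Position 7 ('g'): window [6,7] length 2
  Position 8 ('c'): window [6,8] length 3
  Position 9 ('e'): window [6,9] length 4
Longest substring with no repeats: "agcbh" with length 5

5


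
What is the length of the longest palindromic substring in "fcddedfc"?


Input: "fcddedfc"
Checking substrings for palindromes:
  [3:6] "ded" (len 3) => palindrome
  [2:4] "dd" (len 2) => palindrome
Longest palindromic substring: "ded" with length 3

3


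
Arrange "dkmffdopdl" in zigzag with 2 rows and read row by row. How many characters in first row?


Zigzag "dkmffdopdl" into 2 rows:
Placing characters:
  'd' => row 0
  'k' => row 1
  'm' => row 0
  'f' => row 1
  'f' => row 0
  'd' => row 1
  'o' => row 0
  'p' => row 1
  'd' => row 0
  'l' => row 1
Rows:
  Row 0: "dmfod"
  Row 1: "kfdpl"
First row length: 5

5


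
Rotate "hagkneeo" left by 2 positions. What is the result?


Input: "hagkneeo", rotate left by 2
First 2 characters: "ha"
Remaining characters: "gkneeo"
Concatenate remaining + first: "gkneeo" + "ha" = "gkneeoha"

gkneeoha


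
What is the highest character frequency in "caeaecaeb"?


Input: caeaecaeb
Character counts:
  'a': 3
  'b': 1
  'c': 2
  'e': 3
Maximum frequency: 3

3


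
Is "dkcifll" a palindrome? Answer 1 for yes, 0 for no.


Input: dkcifll
Reversed: llfickd
  Compare pos 0 ('d') with pos 6 ('l'): MISMATCH
  Compare pos 1 ('k') with pos 5 ('l'): MISMATCH
  Compare pos 2 ('c') with pos 4 ('f'): MISMATCH
Result: not a palindrome

0


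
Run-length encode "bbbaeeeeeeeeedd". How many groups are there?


Input: bbbaeeeeeeeeedd
Scanning for consecutive runs:
  Group 1: 'b' x 3 (positions 0-2)
  Group 2: 'a' x 1 (positions 3-3)
  Group 3: 'e' x 9 (positions 4-12)
  Group 4: 'd' x 2 (positions 13-14)
Total groups: 4

4


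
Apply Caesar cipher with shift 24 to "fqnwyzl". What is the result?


Caesar cipher: shift "fqnwyzl" by 24
  'f' (pos 5) + 24 = pos 3 = 'd'
  'q' (pos 16) + 24 = pos 14 = 'o'
  'n' (pos 13) + 24 = pos 11 = 'l'
  'w' (pos 22) + 24 = pos 20 = 'u'
  'y' (pos 24) + 24 = pos 22 = 'w'
  'z' (pos 25) + 24 = pos 23 = 'x'
  'l' (pos 11) + 24 = pos 9 = 'j'
Result: doluwxj

doluwxj


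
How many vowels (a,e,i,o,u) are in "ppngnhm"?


Input: ppngnhm
Checking each character:
  'p' at position 0: consonant
  'p' at position 1: consonant
  'n' at position 2: consonant
  'g' at position 3: consonant
  'n' at position 4: consonant
  'h' at position 5: consonant
  'm' at position 6: consonant
Total vowels: 0

0


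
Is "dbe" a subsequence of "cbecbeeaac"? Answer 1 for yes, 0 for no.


Check if "dbe" is a subsequence of "cbecbeeaac"
Greedy scan:
  Position 0 ('c'): no match needed
  Position 1 ('b'): no match needed
  Position 2 ('e'): no match needed
  Position 3 ('c'): no match needed
  Position 4 ('b'): no match needed
  Position 5 ('e'): no match needed
  Position 6 ('e'): no match needed
  Position 7 ('a'): no match needed
  Position 8 ('a'): no match needed
  Position 9 ('c'): no match needed
Only matched 0/3 characters => not a subsequence

0


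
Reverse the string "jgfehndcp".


Input: jgfehndcp
Reading characters right to left:
  Position 8: 'p'
  Position 7: 'c'
  Position 6: 'd'
  Position 5: 'n'
  Position 4: 'h'
  Position 3: 'e'
  Position 2: 'f'
  Position 1: 'g'
  Position 0: 'j'
Reversed: pcdnhefgj

pcdnhefgj


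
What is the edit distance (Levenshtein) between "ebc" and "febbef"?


Computing edit distance: "ebc" -> "febbef"
DP table:
           f    e    b    b    e    f
      0    1    2    3    4    5    6
  e   1    1    1    2    3    4    5
  b   2    2    2    1    2    3    4
  c   3    3    3    2    2    3    4
Edit distance = dp[3][6] = 4

4


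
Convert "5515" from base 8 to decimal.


Input: "5515" in base 8
Positional expansion:
  Digit '5' (value 5) x 8^3 = 2560
  Digit '5' (value 5) x 8^2 = 320
  Digit '1' (value 1) x 8^1 = 8
  Digit '5' (value 5) x 8^0 = 5
Sum = 2893

2893


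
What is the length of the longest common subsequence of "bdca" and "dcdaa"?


LCS of "bdca" and "dcdaa"
DP table:
           d    c    d    a    a
      0    0    0    0    0    0
  b   0    0    0    0    0    0
  d   0    1    1    1    1    1
  c   0    1    2    2    2    2
  a   0    1    2    2    3    3
LCS length = dp[4][5] = 3

3


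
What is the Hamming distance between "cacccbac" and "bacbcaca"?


Comparing "cacccbac" and "bacbcaca" position by position:
  Position 0: 'c' vs 'b' => differ
  Position 1: 'a' vs 'a' => same
  Position 2: 'c' vs 'c' => same
  Position 3: 'c' vs 'b' => differ
  Position 4: 'c' vs 'c' => same
  Position 5: 'b' vs 'a' => differ
  Position 6: 'a' vs 'c' => differ
  Position 7: 'c' vs 'a' => differ
Total differences (Hamming distance): 5

5


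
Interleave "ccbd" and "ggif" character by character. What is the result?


Interleaving "ccbd" and "ggif":
  Position 0: 'c' from first, 'g' from second => "cg"
  Position 1: 'c' from first, 'g' from second => "cg"
  Position 2: 'b' from first, 'i' from second => "bi"
  Position 3: 'd' from first, 'f' from second => "df"
Result: cgcgbidf

cgcgbidf


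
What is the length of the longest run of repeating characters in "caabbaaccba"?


Input: "caabbaaccba"
Scanning for longest run:
  Position 1 ('a'): new char, reset run to 1
  Position 2 ('a'): continues run of 'a', length=2
  Position 3 ('b'): new char, reset run to 1
  Position 4 ('b'): continues run of 'b', length=2
  Position 5 ('a'): new char, reset run to 1
  Position 6 ('a'): continues run of 'a', length=2
  Position 7 ('c'): new char, reset run to 1
  Position 8 ('c'): continues run of 'c', length=2
  Position 9 ('b'): new char, reset run to 1
  Position 10 ('a'): new char, reset run to 1
Longest run: 'a' with length 2

2


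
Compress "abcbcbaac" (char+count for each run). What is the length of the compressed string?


Input: abcbcbaac
Runs:
  'a' x 1 => "a1"
  'b' x 1 => "b1"
  'c' x 1 => "c1"
  'b' x 1 => "b1"
  'c' x 1 => "c1"
  'b' x 1 => "b1"
  'a' x 2 => "a2"
  'c' x 1 => "c1"
Compressed: "a1b1c1b1c1b1a2c1"
Compressed length: 16

16


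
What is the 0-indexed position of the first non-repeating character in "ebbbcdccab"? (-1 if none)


Input: ebbbcdccab
Character frequencies:
  'a': 1
  'b': 4
  'c': 3
  'd': 1
  'e': 1
Scanning left to right for freq == 1:
  Position 0 ('e'): unique! => answer = 0

0


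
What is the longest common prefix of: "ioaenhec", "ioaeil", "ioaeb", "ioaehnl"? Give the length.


Words: ioaenhec, ioaeil, ioaeb, ioaehnl
  Position 0: all 'i' => match
  Position 1: all 'o' => match
  Position 2: all 'a' => match
  Position 3: all 'e' => match
  Position 4: ('n', 'i', 'b', 'h') => mismatch, stop
LCP = "ioae" (length 4)

4


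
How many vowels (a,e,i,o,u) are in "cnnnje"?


Input: cnnnje
Checking each character:
  'c' at position 0: consonant
  'n' at position 1: consonant
  'n' at position 2: consonant
  'n' at position 3: consonant
  'j' at position 4: consonant
  'e' at position 5: vowel (running total: 1)
Total vowels: 1

1


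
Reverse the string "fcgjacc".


Input: fcgjacc
Reading characters right to left:
  Position 6: 'c'
  Position 5: 'c'
  Position 4: 'a'
  Position 3: 'j'
  Position 2: 'g'
  Position 1: 'c'
  Position 0: 'f'
Reversed: ccajgcf

ccajgcf


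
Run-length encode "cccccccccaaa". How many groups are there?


Input: cccccccccaaa
Scanning for consecutive runs:
  Group 1: 'c' x 9 (positions 0-8)
  Group 2: 'a' x 3 (positions 9-11)
Total groups: 2

2


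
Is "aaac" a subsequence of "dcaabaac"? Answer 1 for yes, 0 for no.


Check if "aaac" is a subsequence of "dcaabaac"
Greedy scan:
  Position 0 ('d'): no match needed
  Position 1 ('c'): no match needed
  Position 2 ('a'): matches sub[0] = 'a'
  Position 3 ('a'): matches sub[1] = 'a'
  Position 4 ('b'): no match needed
  Position 5 ('a'): matches sub[2] = 'a'
  Position 6 ('a'): no match needed
  Position 7 ('c'): matches sub[3] = 'c'
All 4 characters matched => is a subsequence

1


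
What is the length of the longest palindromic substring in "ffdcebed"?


Input: "ffdcebed"
Checking substrings for palindromes:
  [4:7] "ebe" (len 3) => palindrome
  [0:2] "ff" (len 2) => palindrome
Longest palindromic substring: "ebe" with length 3

3


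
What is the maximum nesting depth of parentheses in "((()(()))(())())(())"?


Input: "((()(()))(())())(())"
Tracking depth:
  Position 0 '(': depth becomes 1
  Position 1 '(': depth becomes 2
  Position 2 '(': depth becomes 3
  Position 3 ')': depth becomes 2
  Position 4 '(': depth becomes 3
  Position 5 '(': depth becomes 4
  Position 6 ')': depth becomes 3
  Position 7 ')': depth becomes 2
  Position 8 ')': depth becomes 1
  Position 9 '(': depth becomes 2
  Position 10 '(': depth becomes 3
  Position 11 ')': depth becomes 2
  Position 12 ')': depth becomes 1
  Position 13 '(': depth becomes 2
  Position 14 ')': depth becomes 1
  Position 15 ')': depth becomes 0
  Position 16 '(': depth becomes 1
  Position 17 '(': depth becomes 2
  Position 18 ')': depth becomes 1
  Position 19 ')': depth becomes 0
Maximum depth reached: 4

4


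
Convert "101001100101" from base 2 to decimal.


Input: "101001100101" in base 2
Positional expansion:
  Digit '1' (value 1) x 2^11 = 2048
  Digit '0' (value 0) x 2^10 = 0
  Digit '1' (value 1) x 2^9 = 512
  Digit '0' (value 0) x 2^8 = 0
  Digit '0' (value 0) x 2^7 = 0
  Digit '1' (value 1) x 2^6 = 64
  Digit '1' (value 1) x 2^5 = 32
  Digit '0' (value 0) x 2^4 = 0
  Digit '0' (value 0) x 2^3 = 0
  Digit '1' (value 1) x 2^2 = 4
  Digit '0' (value 0) x 2^1 = 0
  Digit '1' (value 1) x 2^0 = 1
Sum = 2661

2661


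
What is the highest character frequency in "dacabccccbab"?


Input: dacabccccbab
Character counts:
  'a': 3
  'b': 3
  'c': 5
  'd': 1
Maximum frequency: 5

5


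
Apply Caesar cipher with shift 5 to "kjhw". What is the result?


Caesar cipher: shift "kjhw" by 5
  'k' (pos 10) + 5 = pos 15 = 'p'
  'j' (pos 9) + 5 = pos 14 = 'o'
  'h' (pos 7) + 5 = pos 12 = 'm'
  'w' (pos 22) + 5 = pos 1 = 'b'
Result: pomb

pomb


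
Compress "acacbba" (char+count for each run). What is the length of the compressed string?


Input: acacbba
Runs:
  'a' x 1 => "a1"
  'c' x 1 => "c1"
  'a' x 1 => "a1"
  'c' x 1 => "c1"
  'b' x 2 => "b2"
  'a' x 1 => "a1"
Compressed: "a1c1a1c1b2a1"
Compressed length: 12

12


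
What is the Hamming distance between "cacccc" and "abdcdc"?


Comparing "cacccc" and "abdcdc" position by position:
  Position 0: 'c' vs 'a' => differ
  Position 1: 'a' vs 'b' => differ
  Position 2: 'c' vs 'd' => differ
  Position 3: 'c' vs 'c' => same
  Position 4: 'c' vs 'd' => differ
  Position 5: 'c' vs 'c' => same
Total differences (Hamming distance): 4

4


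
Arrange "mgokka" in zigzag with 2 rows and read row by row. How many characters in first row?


Zigzag "mgokka" into 2 rows:
Placing characters:
  'm' => row 0
  'g' => row 1
  'o' => row 0
  'k' => row 1
  'k' => row 0
  'a' => row 1
Rows:
  Row 0: "mok"
  Row 1: "gka"
First row length: 3

3


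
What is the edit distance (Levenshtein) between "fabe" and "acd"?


Computing edit distance: "fabe" -> "acd"
DP table:
           a    c    d
      0    1    2    3
  f   1    1    2    3
  a   2    1    2    3
  b   3    2    2    3
  e   4    3    3    3
Edit distance = dp[4][3] = 3

3


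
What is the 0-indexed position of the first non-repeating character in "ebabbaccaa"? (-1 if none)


Input: ebabbaccaa
Character frequencies:
  'a': 4
  'b': 3
  'c': 2
  'e': 1
Scanning left to right for freq == 1:
  Position 0 ('e'): unique! => answer = 0

0


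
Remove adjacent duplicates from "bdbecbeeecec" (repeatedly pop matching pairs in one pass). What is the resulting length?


Input: bdbecbeeecec
Stack-based adjacent duplicate removal:
  Read 'b': push. Stack: b
  Read 'd': push. Stack: bd
  Read 'b': push. Stack: bdb
  Read 'e': push. Stack: bdbe
  Read 'c': push. Stack: bdbec
  Read 'b': push. Stack: bdbecb
  Read 'e': push. Stack: bdbecbe
  Read 'e': matches stack top 'e' => pop. Stack: bdbecb
  Read 'e': push. Stack: bdbecbe
  Read 'c': push. Stack: bdbecbec
  Read 'e': push. Stack: bdbecbece
  Read 'c': push. Stack: bdbecbecec
Final stack: "bdbecbecec" (length 10)

10


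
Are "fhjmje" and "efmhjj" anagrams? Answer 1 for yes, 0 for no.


Strings: "fhjmje", "efmhjj"
Sorted first:  efhjjm
Sorted second: efhjjm
Sorted forms match => anagrams

1


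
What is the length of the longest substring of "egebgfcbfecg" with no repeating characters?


Input: "egebgfcbfecg"
Sliding window (track last position of each char):
  Position 0 ('e'): window [0,0] length 1 -- new best
  Position 1 ('g'): window [0,1] length 2 -- new best
  Position 2 ('e'): repeat (last at 0), move window start to 1
  Position 2 ('e'): window [1,2] length 2
  Position 3 ('b'): window [1,3] length 3 -- new best
  Position 4 ('g'): repeat (last at 1), move window start to 2
  Position 4 ('g'): window [2,4] length 3
  Position 5 ('f'): window [2,5] length 4 -- new best
  Position 6 ('c'): window [2,6] length 5 -- new best
  Position 7 ('b'): repeat (last at 3), move window start to 4
  Position 7 ('b'): window [4,7] length 4
  Position 8 ('f'): repeat (last at 5), move window start to 6
  Position 8 ('f'): window [6,8] length 3
  Position 9 ('e'): window [6,9] length 4
  Position 10 ('c'): repeat (last at 6), move window start to 7
  Position 10 ('c'): window [7,10] length 4
  Position 11 ('g'): window [7,11] length 5
Longest substring with no repeats: "ebgfc" with length 5

5
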